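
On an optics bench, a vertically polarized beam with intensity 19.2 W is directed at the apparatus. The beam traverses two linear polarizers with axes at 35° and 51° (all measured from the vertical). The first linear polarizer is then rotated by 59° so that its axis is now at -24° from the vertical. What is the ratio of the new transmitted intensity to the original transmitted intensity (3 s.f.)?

I_new/I_old ≈ 0.0902

Before rotation:
By Malus's law, I₁ = I₀ cos²(35° − 0°) = I₀ cos²(35°) = 0.671 I₀.
I₂ = I₁ cos²(51° − 35°) = 0.671 I₀ · cos²(16°) = 0.62 I₀.
After rotation:
I₁ = I₀ cos²(-24° − 0°) = I₀ cos²(24°) = 0.8346 I₀.
I₂ = I₁ cos²(51° + 24°) = 0.8346 I₀ · cos²(75°) = 0.05591 I₀.
Ratio = 0.05591 / 0.62 = 0.09017.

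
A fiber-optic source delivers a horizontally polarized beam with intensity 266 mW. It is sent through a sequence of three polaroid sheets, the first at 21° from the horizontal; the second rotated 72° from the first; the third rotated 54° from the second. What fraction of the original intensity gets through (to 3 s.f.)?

I/I₀ ≈ 0.0288

I₁ = 266 mW · cos²(21°) = 231.8 mW.
I₂ = I₁ · cos²(72°) = 231.8 · 0.09549 = 22.14 mW.
I₃ = I₂ · cos²(54°) = 22.14 · 0.3455 = 7.649 mW.
Transmitted fraction = 0.02875.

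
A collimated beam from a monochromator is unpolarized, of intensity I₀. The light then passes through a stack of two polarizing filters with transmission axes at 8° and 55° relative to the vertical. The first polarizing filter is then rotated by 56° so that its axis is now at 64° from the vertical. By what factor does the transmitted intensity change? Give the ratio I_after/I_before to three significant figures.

I_new/I_old ≈ 2.10

Before rotation:
Unpolarized light through the first polarizer → I₁ = ½ I₀, now polarized at 8°.
I₂ = I₁ cos²(55° − 8°) = 0.5 I₀ · cos²(47°) = 0.2326 I₀.
After rotation:
Unpolarized light through the first polarizer → I₁ = ½ I₀, now polarized at 64°.
I₂ = I₁ cos²(55° − 64°) = 0.5 I₀ · cos²(9°) = 0.4878 I₀.
Ratio = 0.4878 / 0.2326 = 2.097.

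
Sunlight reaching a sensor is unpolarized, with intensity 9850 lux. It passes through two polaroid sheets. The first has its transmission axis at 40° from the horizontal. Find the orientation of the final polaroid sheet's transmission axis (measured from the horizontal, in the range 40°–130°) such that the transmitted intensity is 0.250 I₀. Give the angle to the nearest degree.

θ ≈ 85°

Unpolarized light through the first polarizer → I₁ = ½ I₀, now polarized at 40°.
Need I₂/I₀ = 0.25, so cos²(θ − 40°) = 0.25 / 0.5 = 0.5.
θ − 40° = arccos(√0.5) = 45.0°, giving θ ≈ 40 + 45.0 = 85.0°.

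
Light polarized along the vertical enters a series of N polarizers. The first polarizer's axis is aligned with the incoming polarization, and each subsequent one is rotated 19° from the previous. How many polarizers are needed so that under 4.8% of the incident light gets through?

First polarizer is aligned with the polarization: full transmission.
Each further stage multiplies by cos²(19°) = 0.894.
After N polarizers: T = 0.894^(N−1). Require T < 0.048 ⇒ N−1 > ln(0.048)/ln(0.894) = 27.10, so N−1 ≥ 28 and N = 29.
Check: N=29 gives T = 0.0434 < 0.048; N=28 gives T = 0.04855.

N = 29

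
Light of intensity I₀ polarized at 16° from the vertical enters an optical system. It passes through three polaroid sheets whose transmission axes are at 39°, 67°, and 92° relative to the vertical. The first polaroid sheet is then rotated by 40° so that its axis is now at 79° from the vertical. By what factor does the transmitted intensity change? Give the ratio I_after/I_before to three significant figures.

Before rotation:
I₁ = I₀ cos²(39° − 16°) = I₀ cos²(23°) = 0.8473 I₀.
I₂ = I₁ cos²(67° − 39°) = 0.8473 I₀ · cos²(28°) = 0.6606 I₀.
I₃ = I₂ cos²(92° − 67°) = 0.6606 I₀ · cos²(25°) = 0.5426 I₀.
After rotation:
I₁ = I₀ cos²(79° − 16°) = I₀ cos²(63°) = 0.2061 I₀.
I₂ = I₁ cos²(67° − 79°) = 0.2061 I₀ · cos²(12°) = 0.1972 I₀.
I₃ = I₂ cos²(92° − 67°) = 0.1972 I₀ · cos²(25°) = 0.162 I₀.
Ratio = 0.162 / 0.5426 = 0.2985.

I_new/I_old ≈ 0.299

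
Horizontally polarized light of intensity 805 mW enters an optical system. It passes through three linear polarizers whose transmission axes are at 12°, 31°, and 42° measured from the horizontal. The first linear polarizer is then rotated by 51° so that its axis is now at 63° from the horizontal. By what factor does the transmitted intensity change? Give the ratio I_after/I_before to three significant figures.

I_new/I_old ≈ 0.173

Before rotation:
By Malus's law, I₁ = I₀ cos²(12° − 0°) = I₀ cos²(12°) = 0.9568 I₀.
I₂ = I₁ cos²(31° − 12°) = 0.9568 I₀ · cos²(19°) = 0.8554 I₀.
I₃ = I₂ cos²(42° − 31°) = 0.8554 I₀ · cos²(11°) = 0.8242 I₀.
After rotation:
I₁ = I₀ cos²(63° − 0°) = I₀ cos²(63°) = 0.2061 I₀.
I₂ = I₁ cos²(31° − 63°) = 0.2061 I₀ · cos²(32°) = 0.1482 I₀.
I₃ = I₂ cos²(42° − 31°) = 0.1482 I₀ · cos²(11°) = 0.1428 I₀.
Ratio = 0.1428 / 0.8242 = 0.1733.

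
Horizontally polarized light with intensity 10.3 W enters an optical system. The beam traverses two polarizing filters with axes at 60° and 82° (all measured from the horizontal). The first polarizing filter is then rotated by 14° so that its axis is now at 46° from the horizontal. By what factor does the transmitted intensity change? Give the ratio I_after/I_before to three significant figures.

I_new/I_old ≈ 1.47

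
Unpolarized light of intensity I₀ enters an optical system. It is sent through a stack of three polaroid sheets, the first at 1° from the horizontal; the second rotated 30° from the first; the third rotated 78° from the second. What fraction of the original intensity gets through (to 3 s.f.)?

≈ 0.0162 I₀

Unpolarized light through the first polarizer → I₁ = ½ I₀, now polarized at 1°.
I₂ = I₁ cos²(30°) = 0.5 · 0.75 I₀ = 0.375 I₀.
I₃ = I₂ cos²(78°) = 0.375 · 0.04323 I₀ = 0.01621 I₀.
Transmitted fraction = 0.01621.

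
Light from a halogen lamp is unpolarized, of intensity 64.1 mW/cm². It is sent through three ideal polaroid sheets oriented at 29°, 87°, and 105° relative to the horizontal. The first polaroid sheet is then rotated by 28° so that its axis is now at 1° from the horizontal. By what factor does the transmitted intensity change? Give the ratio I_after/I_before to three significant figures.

I_new/I_old ≈ 0.0173

Before rotation:
Unpolarized light through the first polarizer → I₁ = ½ I₀, now polarized at 29°.
I₂ = I₁ cos²(87° − 29°) = 0.5 I₀ · cos²(58°) = 0.1404 I₀.
I₃ = I₂ cos²(105° − 87°) = 0.1404 I₀ · cos²(18°) = 0.127 I₀.
After rotation:
Unpolarized light through the first polarizer → I₁ = ½ I₀, now polarized at 1°.
I₂ = I₁ cos²(87° − 1°) = 0.5 I₀ · cos²(86°) = 0.002433 I₀.
I₃ = I₂ cos²(105° − 87°) = 0.002433 I₀ · cos²(18°) = 0.002201 I₀.
Ratio = 0.002201 / 0.127 = 0.01733.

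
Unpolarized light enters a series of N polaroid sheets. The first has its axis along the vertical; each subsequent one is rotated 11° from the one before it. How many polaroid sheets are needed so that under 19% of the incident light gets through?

N = 28

First polarizer halves the unpolarized light: factor 1/2.
Each further stage multiplies by cos²(11°) = 0.9636.
After N polarizers: T = 0.5·0.9636^(N−1). Require T < 0.19 ⇒ N−1 > ln(0.19/0.5)/ln(0.9636) = 26.09, so N−1 ≥ 27 and N = 28.
Check: N=28 gives T = 0.1837 < 0.19; N=27 gives T = 0.1906.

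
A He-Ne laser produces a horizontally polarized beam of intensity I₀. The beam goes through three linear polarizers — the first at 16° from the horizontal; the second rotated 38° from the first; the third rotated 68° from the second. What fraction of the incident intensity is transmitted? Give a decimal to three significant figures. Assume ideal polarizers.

≈ 0.0805 I₀

I₁ = I₀ cos²(16° − 0°) = I₀ cos²(16°) = 0.924 I₀.
I₂ = I₁ cos²(38°) = 0.924 · 0.621 I₀ = 0.5738 I₀.
I₃ = I₂ cos²(68°) = 0.5738 · 0.1403 I₀ = 0.08052 I₀.
Transmitted fraction = 0.08052.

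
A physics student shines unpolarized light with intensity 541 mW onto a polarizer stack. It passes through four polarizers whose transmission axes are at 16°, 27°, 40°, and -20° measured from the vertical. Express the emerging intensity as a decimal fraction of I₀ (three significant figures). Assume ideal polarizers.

I/I₀ ≈ 0.114

Unpolarized light through the first polarizer → I₁ = 541 mW/2 = 270.5 mW, polarized at 16°.
I₂ = I₁ · cos²(11°) = 270.5 · 0.9636 = 260.7 mW.
I₃ = I₂ · cos²(13°) = 260.7 · 0.9494 = 247.5 mW.
I₄ = I₃ · cos²(60°) = 247.5 · 0.25 = 61.87 mW.
Transmitted fraction = 0.1144.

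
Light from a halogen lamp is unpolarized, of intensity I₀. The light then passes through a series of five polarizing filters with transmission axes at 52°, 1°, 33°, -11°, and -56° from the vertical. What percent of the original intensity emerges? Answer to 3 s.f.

≈ 3.68%

Unpolarized light through the first polarizer → I₁ = ½ I₀, now polarized at 52°.
I₂ = I₁ cos²(1° − 52°) = 0.5 I₀ · cos²(51°) = 0.198 I₀.
I₃ = I₂ cos²(33° − 1°) = 0.198 I₀ · cos²(32°) = 0.1424 I₀.
I₄ = I₃ cos²(-11° − 33°) = 0.1424 I₀ · cos²(44°) = 0.07369 I₀.
I₅ = I₄ cos²(-56° + 11°) = 0.07369 I₀ · cos²(45°) = 0.03685 I₀.
That is 3.685% of the incident intensity.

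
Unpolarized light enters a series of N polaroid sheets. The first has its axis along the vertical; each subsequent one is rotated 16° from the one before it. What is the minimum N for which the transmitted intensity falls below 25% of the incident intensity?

N = 10

First polarizer halves the unpolarized light: factor 1/2.
Each further stage multiplies by cos²(16°) = 0.924.
After N polarizers: T = 0.5·0.924^(N−1). Require T < 0.25 ⇒ N−1 > ln(0.25/0.5)/ln(0.924) = 8.77, so N−1 ≥ 9 and N = 10.
Check: N=10 gives T = 0.2455 < 0.25; N=9 gives T = 0.2657.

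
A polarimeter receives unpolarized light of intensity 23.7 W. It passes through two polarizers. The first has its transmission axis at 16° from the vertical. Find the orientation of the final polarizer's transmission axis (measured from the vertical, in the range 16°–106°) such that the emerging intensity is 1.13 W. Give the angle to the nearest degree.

θ ≈ 88°

Unpolarized light through the first polarizer → I₁ = ½ I₀, now polarized at 16°.
Target fraction: 1.13 / 23.7 W = 0.04768 of I₀.
Need I₂/I₀ = 0.04768, so cos²(θ − 16°) = 0.04768 / 0.5 = 0.09536.
θ − 16° = arccos(√0.09536) = 72.0°, giving θ ≈ 16 + 72.0 = 88.0°.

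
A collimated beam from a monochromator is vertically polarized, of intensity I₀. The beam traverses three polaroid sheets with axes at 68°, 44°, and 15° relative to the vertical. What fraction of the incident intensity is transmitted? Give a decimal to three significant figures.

≈ 0.0896 I₀

I₁ = I₀ cos²(68° − 0°) = I₀ cos²(68°) = 0.1403 I₀.
I₂ = I₁ cos²(44° − 68°) = 0.1403 I₀ · cos²(24°) = 0.1171 I₀.
I₃ = I₂ cos²(15° − 44°) = 0.1171 I₀ · cos²(29°) = 0.08959 I₀.
Transmitted fraction = 0.08959.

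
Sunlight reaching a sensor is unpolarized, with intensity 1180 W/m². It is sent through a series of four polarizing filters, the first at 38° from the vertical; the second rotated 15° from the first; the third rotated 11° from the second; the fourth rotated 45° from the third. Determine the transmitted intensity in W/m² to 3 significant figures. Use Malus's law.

Unpolarized light through the first polarizer → I₁ = 1180 W/m²/2 = 590 W/m², polarized at 38°.
I₂ = I₁ · cos²(15°) = 590 · 0.933 = 550.5 W/m².
I₃ = I₂ · cos²(11°) = 550.5 · 0.9636 = 530.4 W/m².
I₄ = I₃ · cos²(45°) = 530.4 · 0.5 = 265.2 W/m².

I ≈ 265 W/m²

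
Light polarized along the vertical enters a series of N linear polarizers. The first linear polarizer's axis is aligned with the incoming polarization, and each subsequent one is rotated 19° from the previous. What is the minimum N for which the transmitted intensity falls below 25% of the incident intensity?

First polarizer is aligned with the polarization: full transmission.
Each further stage multiplies by cos²(19°) = 0.894.
After N polarizers: T = 0.894^(N−1). Require T < 0.25 ⇒ N−1 > ln(0.25)/ln(0.894) = 12.37, so N−1 ≥ 13 and N = 14.
Check: N=14 gives T = 0.233 < 0.25; N=13 gives T = 0.2607.

N = 14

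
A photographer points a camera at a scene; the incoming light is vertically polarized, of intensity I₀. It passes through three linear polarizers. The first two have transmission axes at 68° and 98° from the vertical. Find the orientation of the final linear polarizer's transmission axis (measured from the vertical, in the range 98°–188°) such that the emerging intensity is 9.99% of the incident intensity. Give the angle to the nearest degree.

By Malus's law, I₁ = I₀ cos²(68° − 0°) = I₀ cos²(68°) = 0.1403 I₀.
I₂ = I₁ cos²(98° − 68°) = 0.1403 I₀ · cos²(30°) = 0.1052 I₀.
Need I₃/I₀ = 0.0999, so cos²(θ − 98°) = 0.0999 / 0.1052 = 0.9492.
θ − 98° = arccos(√0.9492) = 13.0°, giving θ ≈ 98 + 13.0 = 111.0°.

θ ≈ 111°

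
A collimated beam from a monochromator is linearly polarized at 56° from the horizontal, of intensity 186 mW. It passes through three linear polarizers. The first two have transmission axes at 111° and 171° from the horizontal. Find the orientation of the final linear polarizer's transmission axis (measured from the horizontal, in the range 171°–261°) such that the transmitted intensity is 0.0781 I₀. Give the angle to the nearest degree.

θ ≈ 184°

I₁ = I₀ cos²(111° − 56°) = I₀ cos²(55°) = 0.329 I₀.
I₂ = I₁ cos²(171° − 111°) = 0.329 I₀ · cos²(60°) = 0.08225 I₀.
Need I₃/I₀ = 0.0781, so cos²(θ − 171°) = 0.0781 / 0.08225 = 0.9496.
θ − 171° = arccos(√0.9496) = 13.0°, giving θ ≈ 171 + 13.0 = 184.0°.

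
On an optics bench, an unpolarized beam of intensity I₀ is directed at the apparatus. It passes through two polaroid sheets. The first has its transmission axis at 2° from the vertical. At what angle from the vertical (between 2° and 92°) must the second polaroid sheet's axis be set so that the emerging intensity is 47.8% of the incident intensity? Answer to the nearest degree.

θ ≈ 14°

Unpolarized light through the first polarizer → I₁ = ½ I₀, now polarized at 2°.
Need I₂/I₀ = 0.478, so cos²(θ − 2°) = 0.478 / 0.5 = 0.956.
θ − 2° = arccos(√0.956) = 12.1°, giving θ ≈ 2 + 12.1 = 14.1°.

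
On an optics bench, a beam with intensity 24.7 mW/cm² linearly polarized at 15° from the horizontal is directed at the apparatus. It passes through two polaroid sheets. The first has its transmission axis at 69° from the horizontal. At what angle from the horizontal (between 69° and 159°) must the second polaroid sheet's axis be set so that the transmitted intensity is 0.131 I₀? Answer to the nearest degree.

θ ≈ 121°

By Malus's law, I₁ = I₀ cos²(69° − 15°) = I₀ cos²(54°) = 0.3455 I₀.
Need I₂/I₀ = 0.131, so cos²(θ − 69°) = 0.131 / 0.3455 = 0.3792.
θ − 69° = arccos(√0.3792) = 52.0°, giving θ ≈ 69 + 52.0 = 121.0°.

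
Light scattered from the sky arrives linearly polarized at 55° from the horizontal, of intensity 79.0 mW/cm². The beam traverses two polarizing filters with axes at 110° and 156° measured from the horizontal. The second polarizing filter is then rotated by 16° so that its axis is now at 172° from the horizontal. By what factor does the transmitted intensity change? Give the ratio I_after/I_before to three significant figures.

I_new/I_old ≈ 0.457

Before rotation:
I₁ = I₀ cos²(110° − 55°) = I₀ cos²(55°) = 0.329 I₀.
I₂ = I₁ cos²(156° − 110°) = 0.329 I₀ · cos²(46°) = 0.1588 I₀.
After rotation:
I₁ = I₀ cos²(110° − 55°) = I₀ cos²(55°) = 0.329 I₀.
I₂ = I₁ cos²(172° − 110°) = 0.329 I₀ · cos²(62°) = 0.07251 I₀.
Ratio = 0.07251 / 0.1588 = 0.4567.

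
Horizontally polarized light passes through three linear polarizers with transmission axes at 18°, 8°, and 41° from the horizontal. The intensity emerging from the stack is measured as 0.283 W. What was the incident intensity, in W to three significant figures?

I₀ ≈ 0.459 W

I₁ = I₀ cos²(18° − 0°) = I₀ cos²(18°) = 0.9045 I₀.
I₂ = I₁ cos²(8° − 18°) = 0.9045 I₀ · cos²(10°) = 0.8772 I₀.
I₃ = I₂ cos²(41° − 8°) = 0.8772 I₀ · cos²(33°) = 0.617 I₀.
So 0.283 W = 0.617 I₀, giving I₀ = 0.283/0.617 = 0.4587 W.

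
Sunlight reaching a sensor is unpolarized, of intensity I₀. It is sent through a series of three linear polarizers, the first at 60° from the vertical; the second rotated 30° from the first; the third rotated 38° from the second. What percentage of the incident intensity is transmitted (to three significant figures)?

Unpolarized light through the first polarizer → I₁ = ½ I₀, now polarized at 60°.
I₂ = I₁ cos²(30°) = 0.5 · 0.75 I₀ = 0.375 I₀.
I₃ = I₂ cos²(38°) = 0.375 · 0.621 I₀ = 0.2329 I₀.
That is 23.29% of the incident intensity.

≈ 23.3%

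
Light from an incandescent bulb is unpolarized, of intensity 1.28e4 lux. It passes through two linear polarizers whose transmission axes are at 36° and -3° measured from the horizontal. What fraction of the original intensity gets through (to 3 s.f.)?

I/I₀ ≈ 0.302

Unpolarized light through the first polarizer → I₁ = 1.28e4 lux/2 = 6400 lux, polarized at 36°.
I₂ = I₁ · cos²(39°) = 6400 · 0.604 = 3865 lux.
Transmitted fraction = 0.302.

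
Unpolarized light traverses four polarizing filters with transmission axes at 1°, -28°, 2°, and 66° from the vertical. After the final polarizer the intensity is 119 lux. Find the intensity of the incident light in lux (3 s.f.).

I₀ ≈ 2160 lux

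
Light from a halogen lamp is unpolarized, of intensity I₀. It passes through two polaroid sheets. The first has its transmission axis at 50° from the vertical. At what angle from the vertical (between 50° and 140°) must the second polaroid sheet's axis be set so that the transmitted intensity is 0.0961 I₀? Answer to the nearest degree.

θ ≈ 114°

Unpolarized light through the first polarizer → I₁ = ½ I₀, now polarized at 50°.
Need I₂/I₀ = 0.0961, so cos²(θ − 50°) = 0.0961 / 0.5 = 0.1922.
θ − 50° = arccos(√0.1922) = 64.0°, giving θ ≈ 50 + 64.0 = 114.0°.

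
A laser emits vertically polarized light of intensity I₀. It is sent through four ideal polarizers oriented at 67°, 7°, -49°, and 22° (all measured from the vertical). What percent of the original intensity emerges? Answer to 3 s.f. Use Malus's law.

≈ 0.127%

By Malus's law, I₁ = I₀ cos²(67° − 0°) = I₀ cos²(67°) = 0.1527 I₀.
I₂ = I₁ cos²(7° − 67°) = 0.1527 I₀ · cos²(60°) = 0.03817 I₀.
I₃ = I₂ cos²(-49° − 7°) = 0.03817 I₀ · cos²(56°) = 0.01193 I₀.
I₄ = I₃ cos²(22° + 49°) = 0.01193 I₀ · cos²(71°) = 0.001265 I₀.
That is 0.1265% of the incident intensity.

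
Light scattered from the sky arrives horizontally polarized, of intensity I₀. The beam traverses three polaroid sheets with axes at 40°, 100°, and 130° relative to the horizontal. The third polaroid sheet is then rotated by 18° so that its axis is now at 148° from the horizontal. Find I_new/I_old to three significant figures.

I_new/I_old ≈ 0.597

Before rotation:
By Malus's law, I₁ = I₀ cos²(40° − 0°) = I₀ cos²(40°) = 0.5868 I₀.
I₂ = I₁ cos²(100° − 40°) = 0.5868 I₀ · cos²(60°) = 0.1467 I₀.
I₃ = I₂ cos²(130° − 100°) = 0.1467 I₀ · cos²(30°) = 0.11 I₀.
After rotation:
I₁ = I₀ cos²(40° − 0°) = I₀ cos²(40°) = 0.5868 I₀.
I₂ = I₁ cos²(100° − 40°) = 0.5868 I₀ · cos²(60°) = 0.1467 I₀.
I₃ = I₂ cos²(148° − 100°) = 0.1467 I₀ · cos²(48°) = 0.06569 I₀.
Ratio = 0.06569 / 0.11 = 0.597.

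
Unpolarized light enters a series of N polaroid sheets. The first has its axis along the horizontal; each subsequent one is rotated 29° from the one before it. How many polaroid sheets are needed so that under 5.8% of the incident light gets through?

N = 10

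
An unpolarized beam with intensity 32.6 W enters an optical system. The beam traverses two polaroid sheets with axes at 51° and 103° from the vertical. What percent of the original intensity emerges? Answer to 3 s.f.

Unpolarized light through the first polarizer → I₁ = 32.6 W/2 = 16.3 W, polarized at 51°.
I₂ = I₁ · cos²(52°) = 16.3 · 0.379 = 6.178 W.
That is 18.95% of the incident intensity.

≈ 19.0%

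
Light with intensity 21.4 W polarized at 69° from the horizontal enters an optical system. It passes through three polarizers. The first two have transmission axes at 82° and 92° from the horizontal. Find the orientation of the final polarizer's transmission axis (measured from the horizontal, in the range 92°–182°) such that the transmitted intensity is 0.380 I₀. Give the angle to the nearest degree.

θ ≈ 142°

I₁ = I₀ cos²(82° − 69°) = I₀ cos²(13°) = 0.9494 I₀.
I₂ = I₁ cos²(92° − 82°) = 0.9494 I₀ · cos²(10°) = 0.9208 I₀.
Need I₃/I₀ = 0.38, so cos²(θ − 92°) = 0.38 / 0.9208 = 0.4127.
θ − 92° = arccos(√0.4127) = 50.0°, giving θ ≈ 92 + 50.0 = 142.0°.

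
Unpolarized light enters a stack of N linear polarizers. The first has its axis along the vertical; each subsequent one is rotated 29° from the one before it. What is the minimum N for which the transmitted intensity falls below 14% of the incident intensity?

N = 6

First polarizer halves the unpolarized light: factor 1/2.
Each further stage multiplies by cos²(29°) = 0.765.
After N polarizers: T = 0.5·0.765^(N−1). Require T < 0.14 ⇒ N−1 > ln(0.14/0.5)/ln(0.765) = 4.75, so N−1 ≥ 5 and N = 6.
Check: N=6 gives T = 0.131 < 0.14; N=5 gives T = 0.1712.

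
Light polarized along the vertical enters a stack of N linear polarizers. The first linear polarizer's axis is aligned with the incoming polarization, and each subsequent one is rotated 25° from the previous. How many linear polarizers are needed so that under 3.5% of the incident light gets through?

N = 19

First polarizer is aligned with the polarization: full transmission.
Each further stage multiplies by cos²(25°) = 0.8214.
After N polarizers: T = 0.8214^(N−1). Require T < 0.035 ⇒ N−1 > ln(0.035)/ln(0.8214) = 17.04, so N−1 ≥ 18 and N = 19.
Check: N=19 gives T = 0.02897 < 0.035; N=18 gives T = 0.03527.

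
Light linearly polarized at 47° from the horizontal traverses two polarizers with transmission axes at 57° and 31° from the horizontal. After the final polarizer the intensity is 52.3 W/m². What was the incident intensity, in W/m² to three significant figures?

I₀ ≈ 66.8 W/m²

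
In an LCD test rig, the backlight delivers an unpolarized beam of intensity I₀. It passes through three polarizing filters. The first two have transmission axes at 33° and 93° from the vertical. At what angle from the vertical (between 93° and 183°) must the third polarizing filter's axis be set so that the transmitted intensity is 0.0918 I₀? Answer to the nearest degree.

Unpolarized light through the first polarizer → I₁ = ½ I₀, now polarized at 33°.
I₂ = I₁ cos²(93° − 33°) = 0.5 I₀ · cos²(60°) = 0.125 I₀.
Need I₃/I₀ = 0.0918, so cos²(θ − 93°) = 0.0918 / 0.125 = 0.7344.
θ − 93° = arccos(√0.7344) = 31.0°, giving θ ≈ 93 + 31.0 = 124.0°.

θ ≈ 124°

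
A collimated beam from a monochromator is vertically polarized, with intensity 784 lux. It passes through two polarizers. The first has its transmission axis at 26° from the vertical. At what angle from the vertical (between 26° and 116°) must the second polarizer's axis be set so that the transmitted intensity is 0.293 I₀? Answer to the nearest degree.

By Malus's law, I₁ = I₀ cos²(26° − 0°) = I₀ cos²(26°) = 0.8078 I₀.
Need I₂/I₀ = 0.293, so cos²(θ − 26°) = 0.293 / 0.8078 = 0.3627.
θ − 26° = arccos(√0.3627) = 53.0°, giving θ ≈ 26 + 53.0 = 79.0°.

θ ≈ 79°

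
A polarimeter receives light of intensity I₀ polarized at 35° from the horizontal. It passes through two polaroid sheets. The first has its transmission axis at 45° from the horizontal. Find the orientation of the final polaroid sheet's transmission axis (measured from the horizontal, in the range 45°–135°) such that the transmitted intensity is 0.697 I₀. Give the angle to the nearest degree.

I₁ = I₀ cos²(45° − 35°) = I₀ cos²(10°) = 0.9698 I₀.
Need I₂/I₀ = 0.697, so cos²(θ − 45°) = 0.697 / 0.9698 = 0.7187.
θ − 45° = arccos(√0.7187) = 32.0°, giving θ ≈ 45 + 32.0 = 77.0°.

θ ≈ 77°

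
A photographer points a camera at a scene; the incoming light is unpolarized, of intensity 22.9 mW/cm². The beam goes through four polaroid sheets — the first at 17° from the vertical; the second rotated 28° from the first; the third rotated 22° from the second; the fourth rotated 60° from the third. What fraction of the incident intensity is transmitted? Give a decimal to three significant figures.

I/I₀ ≈ 0.0838

Unpolarized light through the first polarizer → I₁ = 22.9 mW/cm²/2 = 11.45 mW/cm², polarized at 17°.
I₂ = I₁ · cos²(28°) = 11.45 · 0.7796 = 8.926 mW/cm².
I₃ = I₂ · cos²(22°) = 8.926 · 0.8597 = 7.674 mW/cm².
I₄ = I₃ · cos²(60°) = 7.674 · 0.25 = 1.918 mW/cm².
Transmitted fraction = 0.08377.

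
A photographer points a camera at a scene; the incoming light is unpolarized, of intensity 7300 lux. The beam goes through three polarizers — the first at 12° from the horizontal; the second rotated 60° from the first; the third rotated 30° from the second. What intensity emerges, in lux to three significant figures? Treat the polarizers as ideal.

Unpolarized light through the first polarizer → I₁ = 7300 lux/2 = 3650 lux, polarized at 12°.
I₂ = I₁ · cos²(60°) = 3650 · 0.25 = 912.5 lux.
I₃ = I₂ · cos²(30°) = 912.5 · 0.75 = 684.4 lux.

I ≈ 684 lux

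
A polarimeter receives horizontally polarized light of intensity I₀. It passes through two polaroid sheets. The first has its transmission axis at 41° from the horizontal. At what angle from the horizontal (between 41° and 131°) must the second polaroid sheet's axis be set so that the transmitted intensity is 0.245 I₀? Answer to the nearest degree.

θ ≈ 90°

I₁ = I₀ cos²(41° − 0°) = I₀ cos²(41°) = 0.5696 I₀.
Need I₂/I₀ = 0.245, so cos²(θ − 41°) = 0.245 / 0.5696 = 0.4301.
θ − 41° = arccos(√0.4301) = 49.0°, giving θ ≈ 41 + 49.0 = 90.0°.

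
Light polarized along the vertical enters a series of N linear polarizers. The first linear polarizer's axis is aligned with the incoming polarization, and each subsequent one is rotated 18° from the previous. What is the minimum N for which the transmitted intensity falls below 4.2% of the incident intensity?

N = 33

First polarizer is aligned with the polarization: full transmission.
Each further stage multiplies by cos²(18°) = 0.9045.
After N polarizers: T = 0.9045^(N−1). Require T < 0.042 ⇒ N−1 > ln(0.042)/ln(0.9045) = 31.59, so N−1 ≥ 32 and N = 33.
Check: N=33 gives T = 0.04029 < 0.042; N=32 gives T = 0.04454.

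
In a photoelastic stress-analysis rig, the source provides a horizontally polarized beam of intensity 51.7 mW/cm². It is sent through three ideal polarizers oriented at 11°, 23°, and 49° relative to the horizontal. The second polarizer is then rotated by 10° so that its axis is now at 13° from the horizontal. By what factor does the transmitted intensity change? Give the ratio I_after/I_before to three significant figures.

Before rotation:
I₁ = I₀ cos²(11° − 0°) = I₀ cos²(11°) = 0.9636 I₀.
I₂ = I₁ cos²(23° − 11°) = 0.9636 I₀ · cos²(12°) = 0.9219 I₀.
I₃ = I₂ cos²(49° − 23°) = 0.9219 I₀ · cos²(26°) = 0.7448 I₀.
After rotation:
I₁ = I₀ cos²(11° − 0°) = I₀ cos²(11°) = 0.9636 I₀.
I₂ = I₁ cos²(13° − 11°) = 0.9636 I₀ · cos²(2°) = 0.9624 I₀.
I₃ = I₂ cos²(49° − 13°) = 0.9624 I₀ · cos²(36°) = 0.6299 I₀.
Ratio = 0.6299 / 0.7448 = 0.8458.

I_new/I_old ≈ 0.846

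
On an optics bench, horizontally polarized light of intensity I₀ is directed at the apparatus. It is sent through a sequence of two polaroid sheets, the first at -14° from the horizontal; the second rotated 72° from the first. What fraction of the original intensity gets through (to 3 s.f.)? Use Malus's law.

≈ 0.0899 I₀

By Malus's law, I₁ = I₀ cos²(-14° − 0°) = I₀ cos²(14°) = 0.9415 I₀.
I₂ = I₁ cos²(72°) = 0.9415 · 0.09549 I₀ = 0.0899 I₀.
Transmitted fraction = 0.0899.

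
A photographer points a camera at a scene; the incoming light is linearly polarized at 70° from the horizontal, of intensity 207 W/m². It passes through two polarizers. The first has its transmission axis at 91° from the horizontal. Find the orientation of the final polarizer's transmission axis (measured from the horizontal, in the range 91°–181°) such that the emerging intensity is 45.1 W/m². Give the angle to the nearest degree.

I₁ = I₀ cos²(91° − 70°) = I₀ cos²(21°) = 0.8716 I₀.
Target fraction: 45.1 / 207 W/m² = 0.2179 of I₀.
Need I₂/I₀ = 0.2179, so cos²(θ − 91°) = 0.2179 / 0.8716 = 0.25.
θ − 91° = arccos(√0.25) = 60.0°, giving θ ≈ 91 + 60.0 = 151.0°.

θ ≈ 151°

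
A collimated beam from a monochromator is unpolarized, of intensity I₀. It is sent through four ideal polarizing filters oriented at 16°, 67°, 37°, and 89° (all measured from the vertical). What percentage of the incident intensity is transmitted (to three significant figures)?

≈ 5.63%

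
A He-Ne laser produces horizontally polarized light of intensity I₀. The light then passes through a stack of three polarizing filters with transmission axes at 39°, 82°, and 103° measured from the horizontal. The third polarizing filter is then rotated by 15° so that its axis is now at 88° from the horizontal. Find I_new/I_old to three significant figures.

I_new/I_old ≈ 1.13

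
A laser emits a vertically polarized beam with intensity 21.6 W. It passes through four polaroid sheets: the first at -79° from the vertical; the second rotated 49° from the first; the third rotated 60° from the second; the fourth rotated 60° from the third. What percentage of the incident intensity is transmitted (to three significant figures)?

≈ 0.0979%

I₁ = 21.6 W · cos²(79°) = 0.7864 W.
I₂ = I₁ · cos²(49°) = 0.7864 · 0.4304 = 0.3385 W.
I₃ = I₂ · cos²(60°) = 0.3385 · 0.25 = 0.08462 W.
I₄ = I₃ · cos²(60°) = 0.08462 · 0.25 = 0.02116 W.
That is 0.09794% of the incident intensity.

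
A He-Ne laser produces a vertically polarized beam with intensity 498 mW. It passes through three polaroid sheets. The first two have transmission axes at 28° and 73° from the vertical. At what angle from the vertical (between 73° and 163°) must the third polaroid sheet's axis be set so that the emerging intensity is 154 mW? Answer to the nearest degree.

I₁ = I₀ cos²(28° − 0°) = I₀ cos²(28°) = 0.7796 I₀.
I₂ = I₁ cos²(73° − 28°) = 0.7796 I₀ · cos²(45°) = 0.3898 I₀.
Target fraction: 154 / 498 mW = 0.3092 of I₀.
Need I₃/I₀ = 0.3092, so cos²(θ − 73°) = 0.3092 / 0.3898 = 0.7933.
θ − 73° = arccos(√0.7933) = 27.0°, giving θ ≈ 73 + 27.0 = 100.0°.

θ ≈ 100°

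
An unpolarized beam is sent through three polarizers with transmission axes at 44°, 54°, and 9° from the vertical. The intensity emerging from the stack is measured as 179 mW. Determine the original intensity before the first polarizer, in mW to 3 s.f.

Unpolarized light through the first polarizer → I₁ = ½ I₀, now polarized at 44°.
I₂ = I₁ cos²(54° − 44°) = 0.5 I₀ · cos²(10°) = 0.4849 I₀.
I₃ = I₂ cos²(9° − 54°) = 0.4849 I₀ · cos²(45°) = 0.2425 I₀.
So 179 mW = 0.2425 I₀, giving I₀ = 179/0.2425 = 738.3 mW.

I₀ ≈ 738 mW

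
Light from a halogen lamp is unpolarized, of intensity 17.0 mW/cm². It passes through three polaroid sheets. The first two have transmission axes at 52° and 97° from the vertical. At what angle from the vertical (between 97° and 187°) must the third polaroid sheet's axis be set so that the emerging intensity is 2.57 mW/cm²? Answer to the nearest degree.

θ ≈ 136°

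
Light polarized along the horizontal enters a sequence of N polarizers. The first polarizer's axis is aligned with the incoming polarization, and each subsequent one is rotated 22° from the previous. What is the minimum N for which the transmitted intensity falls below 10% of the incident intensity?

First polarizer is aligned with the polarization: full transmission.
Each further stage multiplies by cos²(22°) = 0.8597.
After N polarizers: T = 0.8597^(N−1). Require T < 0.10 ⇒ N−1 > ln(0.10)/ln(0.8597) = 15.23, so N−1 ≥ 16 and N = 17.
Check: N=17 gives T = 0.08898 < 0.10; N=16 gives T = 0.1035.

N = 17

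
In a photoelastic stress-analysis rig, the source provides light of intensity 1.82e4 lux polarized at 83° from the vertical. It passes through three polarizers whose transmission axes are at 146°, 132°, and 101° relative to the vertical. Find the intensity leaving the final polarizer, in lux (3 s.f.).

I ≈ 2590 lux

I₁ = 1.82e4 lux · cos²(63°) = 3751 lux.
I₂ = I₁ · cos²(14°) = 3751 · 0.9415 = 3532 lux.
I₃ = I₂ · cos²(31°) = 3532 · 0.7347 = 2595 lux.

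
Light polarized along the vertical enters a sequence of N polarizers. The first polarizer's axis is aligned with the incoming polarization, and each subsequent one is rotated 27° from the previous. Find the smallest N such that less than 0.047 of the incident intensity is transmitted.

First polarizer is aligned with the polarization: full transmission.
Each further stage multiplies by cos²(27°) = 0.7939.
After N polarizers: T = 0.7939^(N−1). Require T < 0.047 ⇒ N−1 > ln(0.047)/ln(0.7939) = 13.25, so N−1 ≥ 14 and N = 15.
Check: N=15 gives T = 0.03951 < 0.047; N=14 gives T = 0.04976.

N = 15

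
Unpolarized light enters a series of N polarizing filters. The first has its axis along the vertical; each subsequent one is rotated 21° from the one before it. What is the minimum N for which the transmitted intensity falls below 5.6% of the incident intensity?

N = 17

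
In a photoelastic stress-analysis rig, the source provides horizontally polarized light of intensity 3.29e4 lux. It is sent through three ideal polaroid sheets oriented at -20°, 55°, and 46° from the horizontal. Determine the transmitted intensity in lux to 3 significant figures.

I ≈ 1900 lux

I₁ = 3.29e4 lux · cos²(20°) = 2.905e+04 lux.
I₂ = I₁ · cos²(75°) = 2.905e+04 · 0.06699 = 1946 lux.
I₃ = I₂ · cos²(9°) = 1946 · 0.9755 = 1898 lux.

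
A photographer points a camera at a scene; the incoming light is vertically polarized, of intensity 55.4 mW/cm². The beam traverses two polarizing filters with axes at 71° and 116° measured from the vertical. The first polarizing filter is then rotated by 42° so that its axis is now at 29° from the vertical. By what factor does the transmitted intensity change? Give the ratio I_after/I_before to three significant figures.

Before rotation:
By Malus's law, I₁ = I₀ cos²(71° − 0°) = I₀ cos²(71°) = 0.106 I₀.
I₂ = I₁ cos²(116° − 71°) = 0.106 I₀ · cos²(45°) = 0.053 I₀.
After rotation:
I₁ = I₀ cos²(29° − 0°) = I₀ cos²(29°) = 0.765 I₀.
I₂ = I₁ cos²(116° − 29°) = 0.765 I₀ · cos²(87°) = 0.002095 I₀.
Ratio = 0.002095 / 0.053 = 0.03954.

I_new/I_old ≈ 0.0395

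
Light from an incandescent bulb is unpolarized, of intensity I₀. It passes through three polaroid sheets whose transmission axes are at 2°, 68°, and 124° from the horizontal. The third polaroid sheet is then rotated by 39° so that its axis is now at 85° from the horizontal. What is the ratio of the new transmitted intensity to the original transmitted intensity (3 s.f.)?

Before rotation:
Unpolarized light through the first polarizer → I₁ = ½ I₀, now polarized at 2°.
I₂ = I₁ cos²(68° − 2°) = 0.5 I₀ · cos²(66°) = 0.08272 I₀.
I₃ = I₂ cos²(124° − 68°) = 0.08272 I₀ · cos²(56°) = 0.02587 I₀.
After rotation:
Unpolarized light through the first polarizer → I₁ = ½ I₀, now polarized at 2°.
I₂ = I₁ cos²(68° − 2°) = 0.5 I₀ · cos²(66°) = 0.08272 I₀.
I₃ = I₂ cos²(85° − 68°) = 0.08272 I₀ · cos²(17°) = 0.07565 I₀.
Ratio = 0.07565 / 0.02587 = 2.925.

I_new/I_old ≈ 2.92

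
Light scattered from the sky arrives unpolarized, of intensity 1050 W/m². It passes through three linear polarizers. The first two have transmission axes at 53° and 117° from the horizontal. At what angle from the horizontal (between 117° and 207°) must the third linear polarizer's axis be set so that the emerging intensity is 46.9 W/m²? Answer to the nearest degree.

θ ≈ 164°

Unpolarized light through the first polarizer → I₁ = ½ I₀, now polarized at 53°.
I₂ = I₁ cos²(117° − 53°) = 0.5 I₀ · cos²(64°) = 0.09608 I₀.
Target fraction: 46.9 / 1050 W/m² = 0.04467 of I₀.
Need I₃/I₀ = 0.04467, so cos²(θ − 117°) = 0.04467 / 0.09608 = 0.4649.
θ − 117° = arccos(√0.4649) = 47.0°, giving θ ≈ 117 + 47.0 = 164.0°.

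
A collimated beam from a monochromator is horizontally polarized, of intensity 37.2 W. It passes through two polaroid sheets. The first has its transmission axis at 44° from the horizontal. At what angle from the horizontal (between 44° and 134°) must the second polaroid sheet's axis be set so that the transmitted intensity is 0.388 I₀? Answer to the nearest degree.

By Malus's law, I₁ = I₀ cos²(44° − 0°) = I₀ cos²(44°) = 0.5174 I₀.
Need I₂/I₀ = 0.388, so cos²(θ − 44°) = 0.388 / 0.5174 = 0.7498.
θ − 44° = arccos(√0.7498) = 30.0°, giving θ ≈ 44 + 30.0 = 74.0°.

θ ≈ 74°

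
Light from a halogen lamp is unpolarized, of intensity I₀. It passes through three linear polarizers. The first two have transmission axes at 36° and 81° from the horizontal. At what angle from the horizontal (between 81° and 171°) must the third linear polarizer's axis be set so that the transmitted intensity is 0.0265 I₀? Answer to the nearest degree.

θ ≈ 152°

Unpolarized light through the first polarizer → I₁ = ½ I₀, now polarized at 36°.
I₂ = I₁ cos²(81° − 36°) = 0.5 I₀ · cos²(45°) = 0.25 I₀.
Need I₃/I₀ = 0.0265, so cos²(θ − 81°) = 0.0265 / 0.25 = 0.106.
θ − 81° = arccos(√0.106) = 71.0°, giving θ ≈ 81 + 71.0 = 152.0°.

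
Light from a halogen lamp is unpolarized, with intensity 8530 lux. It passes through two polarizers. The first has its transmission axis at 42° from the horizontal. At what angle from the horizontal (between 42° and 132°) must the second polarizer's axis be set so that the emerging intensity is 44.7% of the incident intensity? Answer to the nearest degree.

Unpolarized light through the first polarizer → I₁ = ½ I₀, now polarized at 42°.
Need I₂/I₀ = 0.447, so cos²(θ − 42°) = 0.447 / 0.5 = 0.894.
θ − 42° = arccos(√0.894) = 19.0°, giving θ ≈ 42 + 19.0 = 61.0°.

θ ≈ 61°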